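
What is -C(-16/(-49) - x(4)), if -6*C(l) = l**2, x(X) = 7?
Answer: 35643/4802 ≈ 7.4225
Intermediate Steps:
C(l) = -l**2/6
-C(-16/(-49) - x(4)) = -(-1)*(-16/(-49) - 1*7)**2/6 = -(-1)*(-16*(-1/49) - 7)**2/6 = -(-1)*(16/49 - 7)**2/6 = -(-1)*(-327/49)**2/6 = -(-1)*106929/(6*2401) = -1*(-35643/4802) = 35643/4802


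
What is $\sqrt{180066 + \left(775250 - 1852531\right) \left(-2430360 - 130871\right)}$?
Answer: $\sqrt{2759165672977} \approx 1.6611 \cdot 10^{6}$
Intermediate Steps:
$\sqrt{180066 + \left(775250 - 1852531\right) \left(-2430360 - 130871\right)} = \sqrt{180066 - -2759165492911} = \sqrt{180066 + 2759165492911} = \sqrt{2759165672977}$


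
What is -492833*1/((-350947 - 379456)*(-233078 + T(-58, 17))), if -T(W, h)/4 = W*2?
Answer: -492833/169901963442 ≈ -2.9007e-6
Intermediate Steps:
T(W, h) = -8*W (T(W, h) = -4*W*2 = -8*W)
-492833*1/((-350947 - 379456)*(-233078 + T(-58, 17))) = -492833*1/((-350947 - 379456)*(-233078 - 8*(-58))) = -492833*(-1/(730403*(-233078 + 464))) = -492833/((-232614*(-730403))) = -492833/169901963442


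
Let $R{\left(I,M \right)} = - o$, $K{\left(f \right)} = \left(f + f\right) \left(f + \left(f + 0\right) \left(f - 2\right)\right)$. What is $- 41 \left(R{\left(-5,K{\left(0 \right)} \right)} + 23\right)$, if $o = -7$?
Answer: $-1230$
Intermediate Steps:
$K{\left(f \right)} = 2 f \left(f + f \left(-2 + f\right)\right)$
$R{\left(I,M \right)} = 7$ ($R{\left(I,M \right)} = \left(-1\right) \left(-7\right) = 7$)
$- 41 \left(R{\left(-5,K{\left(0 \right)} \right)} + 23\right) = - 41 \left(7 + 23\right) = \left(-41\right) 30 = -1230$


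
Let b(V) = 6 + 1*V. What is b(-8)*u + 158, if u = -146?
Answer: 450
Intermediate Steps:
b(V) = 6 + V
b(-8)*u + 158 = (6 - 8)*(-146) + 158 = -2*(-146) + 158 = 292 + 158 = 450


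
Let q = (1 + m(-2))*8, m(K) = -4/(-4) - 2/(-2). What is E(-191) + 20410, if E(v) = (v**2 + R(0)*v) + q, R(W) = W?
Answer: 56915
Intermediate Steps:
m(K) = 2 (m(K) = -4*(-1/4) - 2*(-1/2) = 1 + 1 = 2)
q = 24 (q = (1 + 2)*8 = 3*8 = 24)
E(v) = 24 + v**2 (E(v) = (v**2 + 0*v) + 24 = (v**2 + 0) + 24 = v**2 + 24 = 24 + v**2)
E(-191) + 20410 = (24 + (-191)**2) + 20410 = (24 + 36481) + 20410 = 36505 + 20410 = 56915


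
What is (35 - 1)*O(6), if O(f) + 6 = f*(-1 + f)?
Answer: 816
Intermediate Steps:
O(f) = -6 + f*(-1 + f)
(35 - 1)*O(6) = (35 - 1)*(-6 + 6² - 1*6) = 34*(-6 + 36 - 6) = 34*24 = 816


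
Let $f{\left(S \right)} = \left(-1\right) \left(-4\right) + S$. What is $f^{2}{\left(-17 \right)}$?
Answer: $169$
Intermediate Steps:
$f{\left(S \right)} = 4 + S$
$f^{2}{\left(-17 \right)} = \left(4 - 17\right)^{2} = \left(-13\right)^{2} = 169$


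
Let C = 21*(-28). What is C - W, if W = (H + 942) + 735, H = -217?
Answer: -2048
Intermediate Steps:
C = -588
W = 1460 (W = (-217 + 942) + 735 = 725 + 735 = 1460)
C - W = -588 - 1*1460 = -588 - 1460 = -2048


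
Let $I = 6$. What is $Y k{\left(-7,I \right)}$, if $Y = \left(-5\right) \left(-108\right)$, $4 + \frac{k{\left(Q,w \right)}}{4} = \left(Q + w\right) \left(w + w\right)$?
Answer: $-34560$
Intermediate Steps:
$k{\left(Q,w \right)} = -16 + 8 w \left(Q + w\right)$ ($k{\left(Q,w \right)} = -16 + 4 \left(Q + w\right) \left(w + w\right) = -16 + 4 \left(Q + w\right) 2 w = -16 + 4 \cdot 2 w \left(Q + w\right) = -16 + 8 w \left(Q + w\right)$)
$Y = 540$
$Y k{\left(-7,I \right)} = 540 \left(-16 + 8 \cdot 6^{2} + 8 \left(-7\right) 6\right) = 540 \left(-16 + 8 \cdot 36 - 336\right) = 540 \left(-16 + 288 - 336\right) = 540 \left(-64\right) = -34560$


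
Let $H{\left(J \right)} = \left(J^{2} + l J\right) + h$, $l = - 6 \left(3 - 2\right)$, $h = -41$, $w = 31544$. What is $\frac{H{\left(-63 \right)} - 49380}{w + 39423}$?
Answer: $- \frac{45074}{70967} \approx -0.63514$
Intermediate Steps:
$l = -6$ ($l = \left(-6\right) 1 = -6$)
$H{\left(J \right)} = -41 + J^{2} - 6 J$ ($H{\left(J \right)} = \left(J^{2} - 6 J\right) - 41 = -41 + J^{2} - 6 J$)
$\frac{H{\left(-63 \right)} - 49380}{w + 39423} = \frac{\left(-41 + \left(-63\right)^{2} - -378\right) - 49380}{31544 + 39423} = \frac{\left(-41 + 3969 + 378\right) - 49380}{70967} = \left(4306 - 49380\right) \frac{1}{70967} = \left(-45074\right) \frac{1}{70967} = - \frac{45074}{70967}$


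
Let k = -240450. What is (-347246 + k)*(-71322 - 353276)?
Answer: 249534546208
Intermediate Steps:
(-347246 + k)*(-71322 - 353276) = (-347246 - 240450)*(-71322 - 353276) = -587696*(-424598) = 249534546208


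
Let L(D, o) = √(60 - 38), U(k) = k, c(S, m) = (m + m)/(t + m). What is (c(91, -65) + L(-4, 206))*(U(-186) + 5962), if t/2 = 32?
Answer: 750880 + 5776*√22 ≈ 7.7797e+5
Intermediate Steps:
t = 64 (t = 2*32 = 64)
c(S, m) = 2*m/(64 + m) (c(S, m) = (m + m)/(64 + m) = (2*m)/(64 + m) = 2*m/(64 + m))
L(D, o) = √22
(c(91, -65) + L(-4, 206))*(U(-186) + 5962) = (2*(-65)/(64 - 65) + √22)*(-186 + 5962) = (2*(-65)/(-1) + √22)*5776 = (2*(-65)*(-1) + √22)*5776 = (130 + √22)*5776 = 750880 + 5776*√22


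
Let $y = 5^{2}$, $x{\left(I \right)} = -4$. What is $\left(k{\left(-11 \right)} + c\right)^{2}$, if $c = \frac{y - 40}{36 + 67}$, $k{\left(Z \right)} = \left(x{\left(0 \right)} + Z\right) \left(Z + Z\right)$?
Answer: $\frac{1154300625}{10609} \approx 1.088 \cdot 10^{5}$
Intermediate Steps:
$y = 25$
$k{\left(Z \right)} = 2 Z \left(-4 + Z\right)$ ($k{\left(Z \right)} = \left(-4 + Z\right) \left(Z + Z\right) = \left(-4 + Z\right) 2 Z = 2 Z \left(-4 + Z\right)$)
$c = - \frac{15}{103}$ ($c = \frac{25 - 40}{36 + 67} = - \frac{15}{103} \approx -0.14563$)
$\left(k{\left(-11 \right)} + c\right)^{2} = \left(2 \left(-11\right) \left(-4 - 11\right) - \frac{15}{103}\right)^{2} = \left(2 \left(-11\right) \left(-15\right) - \frac{15}{103}\right)^{2} = \left(330 - \frac{15}{103}\right)^{2} = \left(\frac{33975}{103}\right)^{2} = \frac{1154300625}{10609}$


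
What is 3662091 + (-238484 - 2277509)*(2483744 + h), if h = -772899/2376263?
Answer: -14849452924276151656/2376263 ≈ -6.2491e+12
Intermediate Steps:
h = -772899/2376263 (h = -772899*1/2376263 = -772899/2376263 ≈ -0.32526)
3662091 + (-238484 - 2277509)*(2483744 + h) = 3662091 + (-238484 - 2277509)*(2483744 - 772899/2376263) = 3662091 - 2515993*5902028195773/2376263 = 3662091 - 14849461626367497589/2376263 = -14849452924276151656/2376263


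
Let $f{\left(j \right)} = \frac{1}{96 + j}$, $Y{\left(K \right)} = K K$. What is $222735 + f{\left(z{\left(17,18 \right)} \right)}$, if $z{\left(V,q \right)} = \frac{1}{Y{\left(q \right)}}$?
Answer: $\frac{6928172499}{31105} \approx 2.2274 \cdot 10^{5}$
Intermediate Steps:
$Y{\left(K \right)} = K^{2}$
$z{\left(V,q \right)} = \frac{1}{q^{2}}$
$222735 + f{\left(z{\left(17,18 \right)} \right)} = 222735 + \frac{1}{96 + \frac{1}{324}} = 222735 + \frac{1}{\frac{31105}{324}} = 222735 + \frac{324}{31105} = \frac{6928172499}{31105}$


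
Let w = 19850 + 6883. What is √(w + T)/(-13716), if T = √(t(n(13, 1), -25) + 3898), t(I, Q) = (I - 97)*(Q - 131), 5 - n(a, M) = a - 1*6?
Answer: -√(26733 + √19342)/13716 ≈ -0.011952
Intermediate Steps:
n(a, M) = 11 - a (n(a, M) = 5 - (a - 1*6) = 5 - (a - 6) = 5 - (-6 + a) = 5 + (6 - a) = 11 - a)
t(I, Q) = (-131 + Q)*(-97 + I) (t(I, Q) = (-97 + I)*(-131 + Q) = (-131 + Q)*(-97 + I))
w = 26733
T = √19342 (T = √((12707 - 131*(11 - 1*13) - 97*(-25) + (11 - 1*13)*(-25)) + 3898) = √((12707 - 131*(11 - 13) + 2425 + (11 - 13)*(-25)) + 3898) = √((12707 - 131*(-2) + 2425 - 2*(-25)) + 3898) = √((12707 + 262 + 2425 + 50) + 3898) = √(15444 + 3898) = √19342 ≈ 139.08)
√(w + T)/(-13716) = √(26733 + √19342)/(-13716) = √(26733 + √19342)*(-1/13716) = -√(26733 + √19342)/13716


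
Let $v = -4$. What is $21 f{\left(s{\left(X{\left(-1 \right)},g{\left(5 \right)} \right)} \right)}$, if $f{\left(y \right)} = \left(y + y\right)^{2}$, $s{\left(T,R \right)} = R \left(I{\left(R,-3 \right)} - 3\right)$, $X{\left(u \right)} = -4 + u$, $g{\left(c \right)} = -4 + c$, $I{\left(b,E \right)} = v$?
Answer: $4116$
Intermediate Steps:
$I{\left(b,E \right)} = -4$
$s{\left(T,R \right)} = - 7 R$ ($s{\left(T,R \right)} = R \left(-4 - 3\right) = R \left(-7\right) = - 7 R$)
$f{\left(y \right)} = 4 y^{2}$ ($f{\left(y \right)} = \left(2 y\right)^{2} = 4 y^{2}$)
$21 f{\left(s{\left(X{\left(-1 \right)},g{\left(5 \right)} \right)} \right)} = 21 \cdot 4 \left(- 7 \left(-4 + 5\right)\right)^{2} = 21 \cdot 4 \left(\left(-7\right) 1\right)^{2} = 21 \cdot 4 \left(-7\right)^{2} = 21 \cdot 4 \cdot 49 = 21 \cdot 196 = 4116$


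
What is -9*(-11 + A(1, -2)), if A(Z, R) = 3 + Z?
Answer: 63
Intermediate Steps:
-9*(-11 + A(1, -2)) = -9*(-11 + (3 + 1)) = -9*(-11 + 4) = -9*(-7) = 63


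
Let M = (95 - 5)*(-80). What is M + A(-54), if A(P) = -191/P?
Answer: -388609/54 ≈ -7196.5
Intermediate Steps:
M = -7200 (M = 90*(-80) = -7200)
M + A(-54) = -7200 - 191/(-54) = -7200 - 191*(-1/54) = -7200 + 191/54 = -388609/54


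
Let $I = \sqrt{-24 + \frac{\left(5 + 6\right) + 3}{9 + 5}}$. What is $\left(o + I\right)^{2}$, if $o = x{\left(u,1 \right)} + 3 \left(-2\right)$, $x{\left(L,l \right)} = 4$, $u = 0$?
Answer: $\left(-2 + i \sqrt{23}\right)^{2} \approx -19.0 - 19.183 i$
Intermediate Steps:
$I = i \sqrt{23}$ ($I = \sqrt{-24 + \frac{11 + 3}{14}} = \sqrt{-24 + 14 \cdot \frac{1}{14}} = \sqrt{-24 + 1} = \sqrt{-23} = i \sqrt{23} \approx 4.7958 i$)
$o = -2$ ($o = 4 + 3 \left(-2\right) = 4 - 6 = -2$)
$\left(o + I\right)^{2} = \left(-2 + i \sqrt{23}\right)^{2}$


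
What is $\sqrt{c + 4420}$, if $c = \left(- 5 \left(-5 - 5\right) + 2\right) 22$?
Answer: $2 \sqrt{1391} \approx 74.592$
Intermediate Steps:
$c = 1144$ ($c = \left(\left(-5\right) \left(-10\right) + 2\right) 22 = \left(50 + 2\right) 22 = 52 \cdot 22 = 1144$)
$\sqrt{c + 4420} = \sqrt{1144 + 4420} = \sqrt{5564} = 2 \sqrt{1391}$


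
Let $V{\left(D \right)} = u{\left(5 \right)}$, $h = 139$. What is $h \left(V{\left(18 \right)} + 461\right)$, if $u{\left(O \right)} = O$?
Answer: $64774$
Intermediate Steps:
$V{\left(D \right)} = 5$
$h \left(V{\left(18 \right)} + 461\right) = 139 \left(5 + 461\right) = 139 \cdot 466 = 64774$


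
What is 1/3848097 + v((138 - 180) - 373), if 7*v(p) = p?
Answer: -1596960248/26936679 ≈ -59.286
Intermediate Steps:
v(p) = p/7
1/3848097 + v((138 - 180) - 373) = 1/3848097 + ((138 - 180) - 373)/7 = 1/3848097 + (-42 - 373)/7 = 1/3848097 + (⅐)*(-415) = 1/3848097 - 415/7 = -1596960248/26936679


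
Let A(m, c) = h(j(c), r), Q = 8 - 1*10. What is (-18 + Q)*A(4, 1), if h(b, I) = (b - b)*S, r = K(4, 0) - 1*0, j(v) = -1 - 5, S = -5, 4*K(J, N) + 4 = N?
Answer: 0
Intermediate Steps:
K(J, N) = -1 + N/4
j(v) = -6
r = -1 (r = (-1 + (¼)*0) - 1*0 = (-1 + 0) + 0 = -1 + 0 = -1)
h(b, I) = 0 (h(b, I) = (b - b)*(-5) = 0*(-5) = 0)
Q = -2 (Q = 8 - 10 = -2)
A(m, c) = 0
(-18 + Q)*A(4, 1) = (-18 - 2)*0 = -20*0 = 0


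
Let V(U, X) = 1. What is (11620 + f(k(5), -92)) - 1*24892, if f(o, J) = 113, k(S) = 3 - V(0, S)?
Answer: -13159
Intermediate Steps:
k(S) = 2 (k(S) = 3 - 1*1 = 3 - 1 = 2)
(11620 + f(k(5), -92)) - 1*24892 = (11620 + 113) - 1*24892 = 11733 - 24892 = -13159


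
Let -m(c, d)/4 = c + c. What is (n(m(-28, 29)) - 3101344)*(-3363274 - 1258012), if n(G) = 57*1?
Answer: 14331934195082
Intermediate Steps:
m(c, d) = -8*c (m(c, d) = -4*(c + c) = -8*c)
n(G) = 57
(n(m(-28, 29)) - 3101344)*(-3363274 - 1258012) = (57 - 3101344)*(-3363274 - 1258012) = -3101287*(-4621286) = 14331934195082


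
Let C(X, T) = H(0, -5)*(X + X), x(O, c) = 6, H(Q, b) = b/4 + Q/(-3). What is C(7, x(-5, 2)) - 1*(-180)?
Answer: 325/2 ≈ 162.50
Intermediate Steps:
H(Q, b) = -Q/3 + b/4 (H(Q, b) = b*(¼) + Q*(-⅓) = b/4 - Q/3 = -Q/3 + b/4)
C(X, T) = -5*X/2 (C(X, T) = (-⅓*0 + (¼)*(-5))*(X + X) = (0 - 5/4)*(2*X) = -5*X/2)
C(7, x(-5, 2)) - 1*(-180) = -5/2*7 - 1*(-180) = -35/2 + 180 = 325/2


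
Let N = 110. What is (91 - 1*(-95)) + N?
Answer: 296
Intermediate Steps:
(91 - 1*(-95)) + N = (91 - 1*(-95)) + 110 = (91 + 95) + 110 = 186 + 110 = 296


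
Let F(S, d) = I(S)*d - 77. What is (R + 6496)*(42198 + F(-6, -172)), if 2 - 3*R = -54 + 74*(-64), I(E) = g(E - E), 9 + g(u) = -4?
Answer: 1076987960/3 ≈ 3.5900e+8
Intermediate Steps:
g(u) = -13 (g(u) = -9 - 4 = -13)
I(E) = -13
R = 4792/3 (R = ⅔ - (-54 + 74*(-64))/3 = ⅔ - (-54 - 4736)/3 = ⅔ - ⅓*(-4790) = ⅔ + 4790/3 = 4792/3 ≈ 1597.3)
F(S, d) = -77 - 13*d (F(S, d) = -13*d - 77 = -77 - 13*d)
(R + 6496)*(42198 + F(-6, -172)) = (4792/3 + 6496)*(42198 + (-77 - 13*(-172))) = 24280*(42198 + (-77 + 2236))/3 = 24280*(42198 + 2159)/3 = (24280/3)*44357 = 1076987960/3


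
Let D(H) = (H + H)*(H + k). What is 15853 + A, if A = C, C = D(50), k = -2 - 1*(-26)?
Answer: 23253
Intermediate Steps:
k = 24 (k = -2 + 26 = 24)
D(H) = 2*H*(24 + H) (D(H) = (H + H)*(H + 24) = (2*H)*(24 + H) = 2*H*(24 + H))
C = 7400 (C = 2*50*(24 + 50) = 2*50*74 = 7400)
A = 7400
15853 + A = 15853 + 7400 = 23253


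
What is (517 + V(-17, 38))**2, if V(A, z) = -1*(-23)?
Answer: 291600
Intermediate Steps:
V(A, z) = 23
(517 + V(-17, 38))**2 = (517 + 23)**2 = 540**2 = 291600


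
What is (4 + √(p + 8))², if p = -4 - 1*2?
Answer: (4 + √2)² ≈ 29.314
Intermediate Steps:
p = -6 (p = -4 - 2 = -6)
(4 + √(p + 8))² = (4 + √(-6 + 8))² = (4 + √2)²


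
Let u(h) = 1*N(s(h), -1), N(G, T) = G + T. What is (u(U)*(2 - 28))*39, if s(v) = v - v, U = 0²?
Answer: 1014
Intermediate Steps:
U = 0
s(v) = 0
u(h) = -1 (u(h) = 1*(0 - 1) = 1*(-1) = -1)
(u(U)*(2 - 28))*39 = -(2 - 28)*39 = -1*(-26)*39 = 26*39 = 1014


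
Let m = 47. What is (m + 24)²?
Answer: 5041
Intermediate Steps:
(m + 24)² = (47 + 24)² = 71² = 5041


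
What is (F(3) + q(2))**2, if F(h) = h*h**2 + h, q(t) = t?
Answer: 1024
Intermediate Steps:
F(h) = h + h**3 (F(h) = h**3 + h = h + h**3)
(F(3) + q(2))**2 = ((3 + 3**3) + 2)**2 = ((3 + 27) + 2)**2 = (30 + 2)**2 = 32**2 = 1024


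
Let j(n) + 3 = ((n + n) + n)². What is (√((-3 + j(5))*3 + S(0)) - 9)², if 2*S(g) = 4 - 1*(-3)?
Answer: (18 - √2642)²/4 ≈ 278.90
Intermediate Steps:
S(g) = 7/2 (S(g) = (4 - 1*(-3))/2 = (4 + 3)/2 = (½)*7 = 7/2)
j(n) = -3 + 9*n² (j(n) = -3 + ((n + n) + n)² = -3 + (2*n + n)² = -3 + (3*n)² = -3 + 9*n²)
(√((-3 + j(5))*3 + S(0)) - 9)² = (√((-3 + (-3 + 9*5²))*3 + 7/2) - 9)² = (√((-3 + (-3 + 9*25))*3 + 7/2) - 9)² = (√((-3 + (-3 + 225))*3 + 7/2) - 9)² = (√((-3 + 222)*3 + 7/2) - 9)² = (√(219*3 + 7/2) - 9)² = (√(657 + 7/2) - 9)² = (√(1321/2) - 9)² = (√2642/2 - 9)² = (-9 + √2642/2)²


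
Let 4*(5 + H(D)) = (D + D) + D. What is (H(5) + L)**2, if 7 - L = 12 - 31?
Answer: 9801/16 ≈ 612.56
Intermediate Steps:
L = 26 (L = 7 - (12 - 31) = 7 - 1*(-19) = 7 + 19 = 26)
H(D) = -5 + 3*D/4 (H(D) = -5 + ((D + D) + D)/4 = -5 + (2*D + D)/4 = -5 + (3*D)/4 = -5 + 3*D/4)
(H(5) + L)**2 = ((-5 + (3/4)*5) + 26)**2 = ((-5 + 15/4) + 26)**2 = (-5/4 + 26)**2 = (99/4)**2 = 9801/16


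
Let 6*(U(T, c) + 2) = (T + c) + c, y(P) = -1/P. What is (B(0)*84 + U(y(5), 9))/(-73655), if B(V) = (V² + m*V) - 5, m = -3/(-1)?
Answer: 12571/2209650 ≈ 0.0056891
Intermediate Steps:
m = 3 (m = -3*(-1) = 3)
U(T, c) = -2 + c/3 + T/6 (U(T, c) = -2 + ((T + c) + c)/6 = -2 + (T + 2*c)/6 = -2 + (c/3 + T/6) = -2 + c/3 + T/6)
B(V) = -5 + V² + 3*V (B(V) = (V² + 3*V) - 5 = -5 + V² + 3*V)
(B(0)*84 + U(y(5), 9))/(-73655) = ((-5 + 0² + 3*0)*84 + (-2 + (⅓)*9 + (-1/5)/6))/(-73655) = ((-5 + 0 + 0)*84 + (-2 + 3 + (-1*⅕)/6))*(-1/73655) = (-5*84 + (-2 + 3 + (⅙)*(-⅕)))*(-1/73655) = (-420 + (-2 + 3 - 1/30))*(-1/73655) = (-420 + 29/30)*(-1/73655) = -12571/30*(-1/73655) = 12571/2209650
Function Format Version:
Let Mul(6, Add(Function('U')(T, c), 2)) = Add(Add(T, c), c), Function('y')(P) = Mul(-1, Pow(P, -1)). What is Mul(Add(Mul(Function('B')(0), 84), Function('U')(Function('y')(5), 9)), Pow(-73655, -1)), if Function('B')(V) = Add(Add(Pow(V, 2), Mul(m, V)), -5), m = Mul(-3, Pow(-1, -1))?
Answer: Rational(12571, 2209650) ≈ 0.0056891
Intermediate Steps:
m = 3 (m = Mul(-3, -1) = 3)
Function('U')(T, c) = Add(-2, Mul(Rational(1, 3), c), Mul(Rational(1, 6), T)) (Function('U')(T, c) = Add(-2, Mul(Rational(1, 6), Add(Add(T, c), c))) = Add(-2, Mul(Rational(1, 6), Add(T, Mul(2, c)))) = Add(-2, Add(Mul(Rational(1, 3), c), Mul(Rational(1, 6), T))) = Add(-2, Mul(Rational(1, 3), c), Mul(Rational(1, 6), T)))
Function('B')(V) = Add(-5, Pow(V, 2), Mul(3, V)) (Function('B')(V) = Add(Add(Pow(V, 2), Mul(3, V)), -5) = Add(-5, Pow(V, 2), Mul(3, V)))
Mul(Add(Mul(Function('B')(0), 84), Function('U')(Function('y')(5), 9)), Pow(-73655, -1)) = Mul(Add(Mul(Add(-5, Pow(0, 2), Mul(3, 0)), 84), Add(-2, Mul(Rational(1, 3), 9), Mul(Rational(1, 6), Mul(-1, Pow(5, -1))))), Pow(-73655, -1)) = Mul(Add(Mul(Add(-5, 0, 0), 84), Add(-2, 3, Mul(Rational(1, 6), Mul(-1, Rational(1, 5))))), Rational(-1, 73655)) = Mul(Add(Mul(-5, 84), Add(-2, 3, Mul(Rational(1, 6), Rational(-1, 5)))), Rational(-1, 73655)) = Mul(Add(-420, Add(-2, 3, Rational(-1, 30))), Rational(-1, 73655)) = Mul(Add(-420, Rational(29, 30)), Rational(-1, 73655)) = Mul(Rational(-12571, 30), Rational(-1, 73655)) = Rational(12571, 2209650)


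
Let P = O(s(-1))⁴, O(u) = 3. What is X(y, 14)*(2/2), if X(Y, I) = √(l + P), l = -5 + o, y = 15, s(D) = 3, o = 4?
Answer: 4*√5 ≈ 8.9443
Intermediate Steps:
P = 81 (P = 3⁴ = 81)
l = -1 (l = -5 + 4 = -1)
X(Y, I) = 4*√5 (X(Y, I) = √(-1 + 81) = √80 = 4*√5)
X(y, 14)*(2/2) = (4*√5)*(2/2) = (4*√5)*(2*(½)) = (4*√5)*1 = 4*√5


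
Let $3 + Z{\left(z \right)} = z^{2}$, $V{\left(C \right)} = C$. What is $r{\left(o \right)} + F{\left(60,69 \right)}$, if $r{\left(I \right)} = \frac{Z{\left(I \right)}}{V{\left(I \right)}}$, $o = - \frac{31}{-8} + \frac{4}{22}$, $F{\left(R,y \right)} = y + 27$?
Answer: $\frac{1040051}{10472} \approx 99.317$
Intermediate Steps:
$F{\left(R,y \right)} = 27 + y$
$o = \frac{357}{88}$ ($o = \left(-31\right) \left(- \frac{1}{8}\right) + 4 \cdot \frac{1}{22} = \frac{31}{8} + \frac{2}{11} = \frac{357}{88} \approx 4.0568$)
$Z{\left(z \right)} = -3 + z^{2}$
$r{\left(I \right)} = \frac{-3 + I^{2}}{I}$
$r{\left(o \right)} + F{\left(60,69 \right)} = \left(\frac{357}{88} - \frac{3}{\frac{357}{88}}\right) + \left(27 + 69\right) = \left(\frac{357}{88} - \frac{88}{119}\right) + 96 = \frac{34739}{10472} + 96 = \frac{1040051}{10472}$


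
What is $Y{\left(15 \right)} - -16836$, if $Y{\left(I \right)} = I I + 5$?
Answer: $17066$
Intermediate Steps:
$Y{\left(I \right)} = 5 + I^{2}$ ($Y{\left(I \right)} = I^{2} + 5 = 5 + I^{2}$)
$Y{\left(15 \right)} - -16836 = \left(5 + 15^{2}\right) - -16836 = \left(5 + 225\right) + 16836 = 230 + 16836 = 17066$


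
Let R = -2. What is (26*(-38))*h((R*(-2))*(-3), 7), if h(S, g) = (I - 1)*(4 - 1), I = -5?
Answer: 17784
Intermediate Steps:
h(S, g) = -18 (h(S, g) = (-5 - 1)*(4 - 1) = -6*3 = -18)
(26*(-38))*h((R*(-2))*(-3), 7) = (26*(-38))*(-18) = -988*(-18) = 17784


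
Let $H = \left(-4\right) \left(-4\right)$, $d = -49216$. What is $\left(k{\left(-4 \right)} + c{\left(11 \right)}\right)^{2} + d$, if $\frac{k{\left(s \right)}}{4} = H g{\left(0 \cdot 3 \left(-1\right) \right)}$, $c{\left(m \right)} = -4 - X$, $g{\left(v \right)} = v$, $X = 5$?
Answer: $-49135$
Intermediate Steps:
$H = 16$
$c{\left(m \right)} = -9$ ($c{\left(m \right)} = -4 - 5 = -9$)
$k{\left(s \right)} = 0$ ($k{\left(s \right)} = 4 \cdot 16 \cdot 0 \cdot 3 \left(-1\right) = 4 \cdot 16 \cdot 0 \left(-1\right) = 4 \cdot 16 \cdot 0 = 4 \cdot 0 = 0$)
$\left(k{\left(-4 \right)} + c{\left(11 \right)}\right)^{2} + d = \left(0 - 9\right)^{2} - 49216 = \left(-9\right)^{2} - 49216 = 81 - 49216 = -49135$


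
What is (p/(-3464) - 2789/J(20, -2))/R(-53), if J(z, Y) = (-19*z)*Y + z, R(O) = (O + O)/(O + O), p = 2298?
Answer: -357923/84435 ≈ -4.2390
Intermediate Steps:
R(O) = 1 (R(O) = (2*O)/((2*O)) = (2*O)*(1/(2*O)) = 1)
J(z, Y) = z - 19*Y*z (J(z, Y) = -19*Y*z + z = z - 19*Y*z)
(p/(-3464) - 2789/J(20, -2))/R(-53) = (2298/(-3464) - 2789*1/(20*(1 - 19*(-2))))/1 = (2298*(-1/3464) - 2789*1/(20*(1 + 38)))*1 = (-1149/1732 - 2789/(20*39))*1 = (-1149/1732 - 2789/780)*1 = -357923/84435*1 = -357923/84435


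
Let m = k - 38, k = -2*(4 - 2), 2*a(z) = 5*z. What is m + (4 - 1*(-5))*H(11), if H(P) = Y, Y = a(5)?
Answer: 141/2 ≈ 70.500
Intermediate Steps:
a(z) = 5*z/2 (a(z) = (5*z)/2 = 5*z/2)
k = -4 (k = -2*2 = -4)
Y = 25/2 (Y = (5/2)*5 = 25/2 ≈ 12.500)
H(P) = 25/2
m = -42 (m = -4 - 38 = -42)
m + (4 - 1*(-5))*H(11) = -42 + (4 - 1*(-5))*(25/2) = -42 + (4 + 5)*(25/2) = -42 + 9*(25/2) = -42 + 225/2 = 141/2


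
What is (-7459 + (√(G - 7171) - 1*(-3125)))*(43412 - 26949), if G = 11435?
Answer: -71350642 + 32926*√1066 ≈ -7.0276e+7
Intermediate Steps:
(-7459 + (√(G - 7171) - 1*(-3125)))*(43412 - 26949) = (-7459 + (√(11435 - 7171) - 1*(-3125)))*(43412 - 26949) = (-7459 + (√4264 + 3125))*16463 = (-7459 + (2*√1066 + 3125))*16463 = (-7459 + (3125 + 2*√1066))*16463 = (-4334 + 2*√1066)*16463 = -71350642 + 32926*√1066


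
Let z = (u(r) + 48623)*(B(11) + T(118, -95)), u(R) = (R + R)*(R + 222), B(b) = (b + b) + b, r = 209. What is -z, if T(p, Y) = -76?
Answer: 9837583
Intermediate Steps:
B(b) = 3*b (B(b) = 2*b + b = 3*b)
u(R) = 2*R*(222 + R) (u(R) = (2*R)*(222 + R) = 2*R*(222 + R))
z = -9837583 (z = (2*209*(222 + 209) + 48623)*(3*11 - 76) = (2*209*431 + 48623)*(33 - 76) = (180158 + 48623)*(-43) = 228781*(-43) = -9837583)
-z = -1*(-9837583) = 9837583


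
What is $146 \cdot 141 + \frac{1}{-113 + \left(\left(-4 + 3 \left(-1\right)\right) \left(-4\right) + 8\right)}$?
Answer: $\frac{1585121}{77} \approx 20586.0$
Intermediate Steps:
$146 \cdot 141 + \frac{1}{-113 + \left(\left(-4 + 3 \left(-1\right)\right) \left(-4\right) + 8\right)} = 20586 + \frac{1}{-113 + \left(\left(-4 - 3\right) \left(-4\right) + 8\right)} = 20586 + \frac{1}{-113 + \left(\left(-7\right) \left(-4\right) + 8\right)} = 20586 + \frac{1}{-113 + \left(28 + 8\right)} = 20586 + \frac{1}{-113 + 36} = 20586 + \frac{1}{-77} = 20586 - \frac{1}{77} = \frac{1585121}{77}$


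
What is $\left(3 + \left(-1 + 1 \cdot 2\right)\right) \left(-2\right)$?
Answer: $-8$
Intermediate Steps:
$\left(3 + \left(-1 + 1 \cdot 2\right)\right) \left(-2\right) = \left(3 + \left(-1 + 2\right)\right) \left(-2\right) = \left(3 + 1\right) \left(-2\right) = 4 \left(-2\right) = -8$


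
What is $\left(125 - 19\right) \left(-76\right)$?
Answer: $-8056$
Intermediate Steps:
$\left(125 - 19\right) \left(-76\right) = 106 \left(-76\right) = -8056$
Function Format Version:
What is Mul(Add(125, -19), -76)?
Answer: -8056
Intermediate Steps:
Mul(Add(125, -19), -76) = Mul(106, -76) = -8056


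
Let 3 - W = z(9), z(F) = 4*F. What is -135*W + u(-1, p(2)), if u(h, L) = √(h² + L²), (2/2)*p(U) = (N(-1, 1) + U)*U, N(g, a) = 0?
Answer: 4455 + √17 ≈ 4459.1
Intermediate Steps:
W = -33 (W = 3 - 4*9 = 3 - 1*36 = 3 - 36 = -33)
p(U) = U² (p(U) = (0 + U)*U = U*U = U²)
u(h, L) = √(L² + h²)
-135*W + u(-1, p(2)) = -135*(-33) + √((2²)² + (-1)²) = 4455 + √(4² + 1) = 4455 + √(16 + 1) = 4455 + √17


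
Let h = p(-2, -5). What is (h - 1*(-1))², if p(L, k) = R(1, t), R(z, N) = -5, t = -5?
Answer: 16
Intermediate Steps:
p(L, k) = -5
h = -5
(h - 1*(-1))² = (-5 - 1*(-1))² = (-5 + 1)² = (-4)² = 16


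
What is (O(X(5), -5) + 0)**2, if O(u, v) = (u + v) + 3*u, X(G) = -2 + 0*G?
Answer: 169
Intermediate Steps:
X(G) = -2 (X(G) = -2 + 0 = -2)
O(u, v) = v + 4*u
(O(X(5), -5) + 0)**2 = ((-5 + 4*(-2)) + 0)**2 = ((-5 - 8) + 0)**2 = (-13 + 0)**2 = (-13)**2 = 169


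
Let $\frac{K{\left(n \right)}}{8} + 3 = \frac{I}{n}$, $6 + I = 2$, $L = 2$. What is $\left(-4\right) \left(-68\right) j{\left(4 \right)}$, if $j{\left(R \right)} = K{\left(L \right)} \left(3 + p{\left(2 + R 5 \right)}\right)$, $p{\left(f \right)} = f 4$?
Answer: $-990080$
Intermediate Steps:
$I = -4$ ($I = -6 + 2 = -4$)
$p{\left(f \right)} = 4 f$
$K{\left(n \right)} = -24 - \frac{32}{n}$ ($K{\left(n \right)} = -24 + 8 \left(- \frac{4}{n}\right) = -24 - \frac{32}{n}$)
$j{\left(R \right)} = -440 - 800 R$ ($j{\left(R \right)} = \left(-24 - \frac{32}{2}\right) \left(3 + 4 \left(2 + R 5\right)\right) = \left(-24 - 16\right) \left(3 + 4 \left(2 + 5 R\right)\right) = \left(-24 - 16\right) \left(3 + \left(8 + 20 R\right)\right) = - 40 \left(11 + 20 R\right) = -440 - 800 R$)
$\left(-4\right) \left(-68\right) j{\left(4 \right)} = \left(-4\right) \left(-68\right) \left(-440 - 3200\right) = 272 \left(-440 - 3200\right) = 272 \left(-3640\right) = -990080$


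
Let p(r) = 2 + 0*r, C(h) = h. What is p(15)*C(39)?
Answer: 78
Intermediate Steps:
p(r) = 2 (p(r) = 2 + 0 = 2)
p(15)*C(39) = 2*39 = 78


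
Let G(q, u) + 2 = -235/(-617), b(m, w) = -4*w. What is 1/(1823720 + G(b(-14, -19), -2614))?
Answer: 617/1125234241 ≈ 5.4833e-7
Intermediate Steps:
G(q, u) = -999/617 (G(q, u) = -2 - 235/(-617) = -2 - 235*(-1/617) = -2 + 235/617 = -999/617)
1/(1823720 + G(b(-14, -19), -2614)) = 1/(1823720 - 999/617) = 1/(1125234241/617) = 617/1125234241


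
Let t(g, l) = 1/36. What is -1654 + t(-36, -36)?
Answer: -59543/36 ≈ -1654.0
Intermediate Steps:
t(g, l) = 1/36 (t(g, l) = 1*(1/36) = 1/36)
-1654 + t(-36, -36) = -1654 + 1/36 = -59543/36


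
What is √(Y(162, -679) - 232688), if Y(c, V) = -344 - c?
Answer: I*√233194 ≈ 482.9*I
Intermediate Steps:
√(Y(162, -679) - 232688) = √((-344 - 1*162) - 232688) = √((-344 - 162) - 232688) = √(-506 - 232688) = √(-233194) = I*√233194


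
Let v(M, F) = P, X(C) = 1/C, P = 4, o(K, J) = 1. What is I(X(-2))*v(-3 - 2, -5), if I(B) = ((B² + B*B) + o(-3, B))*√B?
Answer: 3*I*√2 ≈ 4.2426*I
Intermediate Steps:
X(C) = 1/C
v(M, F) = 4
I(B) = √B*(1 + 2*B²) (I(B) = ((B² + B*B) + 1)*√B = ((B² + B²) + 1)*√B = (2*B² + 1)*√B = (1 + 2*B²)*√B = √B*(1 + 2*B²))
I(X(-2))*v(-3 - 2, -5) = (√(1/(-2))*(1 + 2*(1/(-2))²))*4 = (√(-½)*(1 + 2*(-½)²))*4 = ((I*√2/2)*(1 + 2*(¼)))*4 = ((I*√2/2)*(1 + ½))*4 = ((I*√2/2)*(3/2))*4 = (3*I*√2/4)*4 = 3*I*√2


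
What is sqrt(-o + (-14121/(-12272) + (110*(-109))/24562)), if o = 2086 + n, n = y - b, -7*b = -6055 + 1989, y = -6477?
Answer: sqrt(345900159341287543447)/263746756 ≈ 70.516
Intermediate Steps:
b = 4066/7 (b = -(-6055 + 1989)/7 = -1/7*(-4066) = 4066/7 ≈ 580.86)
n = -49405/7 (n = -6477 - 1*4066/7 = -6477 - 4066/7 = -49405/7 ≈ -7057.9)
o = -34803/7 (o = 2086 - 49405/7 = -34803/7 ≈ -4971.9)
sqrt(-o + (-14121/(-12272) + (110*(-109))/24562)) = sqrt(-1*(-34803/7) + (-14121/(-12272) + (110*(-109))/24562)) = sqrt(34803/7 + (-14121*(-1/12272) - 11990*1/24562)) = sqrt(34803/7 + (14121/12272 - 5995/12281)) = sqrt(34803/7 + 99849361/150712432) = sqrt(5245943716423/1054987024) = sqrt(345900159341287543447)/263746756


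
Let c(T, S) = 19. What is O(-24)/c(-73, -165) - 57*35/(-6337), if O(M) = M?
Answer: -114183/120403 ≈ -0.94834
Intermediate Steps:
O(-24)/c(-73, -165) - 57*35/(-6337) = -24/19 - 57*35/(-6337) = -24*1/19 - 1995*(-1/6337) = -24/19 + 1995/6337 = -114183/120403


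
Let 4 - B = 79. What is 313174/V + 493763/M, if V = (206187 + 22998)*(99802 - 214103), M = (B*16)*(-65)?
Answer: 862308533141177/136219588362000 ≈ 6.3303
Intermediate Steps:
B = -75 (B = 4 - 1*79 = 4 - 79 = -75)
M = 78000 (M = -75*16*(-65) = -1200*(-65) = 78000)
V = -26196074685 (V = 229185*(-114301) = -26196074685)
313174/V + 493763/M = 313174/(-26196074685) + 493763/78000 = 313174*(-1/26196074685) + 493763*(1/78000) = -313174/26196074685 + 493763/78000 = 862308533141177/136219588362000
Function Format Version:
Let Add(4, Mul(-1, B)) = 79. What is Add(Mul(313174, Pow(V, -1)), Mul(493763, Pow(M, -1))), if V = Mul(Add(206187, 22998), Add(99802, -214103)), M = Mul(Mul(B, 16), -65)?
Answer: Rational(862308533141177, 136219588362000) ≈ 6.3303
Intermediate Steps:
B = -75 (B = Add(4, Mul(-1, 79)) = Add(4, -79) = -75)
M = 78000 (M = Mul(Mul(-75, 16), -65) = Mul(-1200, -65) = 78000)
V = -26196074685 (V = Mul(229185, -114301) = -26196074685)
Add(Mul(313174, Pow(V, -1)), Mul(493763, Pow(M, -1))) = Add(Mul(313174, Pow(-26196074685, -1)), Mul(493763, Pow(78000, -1))) = Add(Mul(313174, Rational(-1, 26196074685)), Mul(493763, Rational(1, 78000))) = Add(Rational(-313174, 26196074685), Rational(493763, 78000)) = Rational(862308533141177, 136219588362000)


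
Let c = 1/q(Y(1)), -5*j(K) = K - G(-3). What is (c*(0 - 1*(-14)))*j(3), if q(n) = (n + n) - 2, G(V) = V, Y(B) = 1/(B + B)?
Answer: 84/5 ≈ 16.800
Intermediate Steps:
Y(B) = 1/(2*B)
q(n) = -2 + 2*n (q(n) = 2*n - 2 = -2 + 2*n)
j(K) = -⅗ - K/5 (j(K) = -(K - 1*(-3))/5 = -(K + 3)/5 = -(3 + K)/5 = -⅗ - K/5)
c = -1 (c = 1/(-2 + 2*((½)/1)) = 1/(-2 + 2*((½)*1)) = 1/(-2 + 2*(½)) = 1/(-2 + 1) = 1/(-1) = -1)
(c*(0 - 1*(-14)))*j(3) = (-(0 - 1*(-14)))*(-⅗ - ⅕*3) = (-(0 + 14))*(-⅗ - ⅗) = -1*14*(-6/5) = -14*(-6/5) = 84/5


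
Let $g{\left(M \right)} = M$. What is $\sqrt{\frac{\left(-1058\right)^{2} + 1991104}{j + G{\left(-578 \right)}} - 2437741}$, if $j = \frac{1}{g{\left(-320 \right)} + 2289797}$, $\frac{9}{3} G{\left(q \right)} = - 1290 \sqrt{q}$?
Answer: $\sqrt{5} \sqrt{\frac{1424268501499 + 8159644153030134 i \sqrt{2}}{1 - 16736076870 i \sqrt{2}}} \approx 0.096354 + 1561.3 i$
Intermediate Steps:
$G{\left(q \right)} = - 430 \sqrt{q}$ ($G{\left(q \right)} = \frac{\left(-1290\right) \sqrt{q}}{3} = - 430 \sqrt{q}$)
$j = \frac{1}{2289477}$ ($j = \frac{1}{-320 + 2289797} = \frac{1}{2289477} \approx 4.3678 \cdot 10^{-7}$)
$\sqrt{\frac{\left(-1058\right)^{2} + 1991104}{j + G{\left(-578 \right)}} - 2437741} = \sqrt{\frac{\left(-1058\right)^{2} + 1991104}{\frac{1}{2289477} - 430 \sqrt{-578}} - 2437741} = \sqrt{\frac{1119364 + 1991104}{\frac{1}{2289477} - 430 \cdot 17 i \sqrt{2}} - 2437741} = \sqrt{\frac{3110468}{\frac{1}{2289477} - 7310 i \sqrt{2}} - 2437741} = \sqrt{-2437741 + \frac{3110468}{\frac{1}{2289477} - 7310 i \sqrt{2}}}$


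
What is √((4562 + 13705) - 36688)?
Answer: 13*I*√109 ≈ 135.72*I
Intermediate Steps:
√((4562 + 13705) - 36688) = √(18267 - 36688) = √(-18421) = 13*I*√109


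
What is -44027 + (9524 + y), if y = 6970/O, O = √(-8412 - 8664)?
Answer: -34503 - 3485*I*√4269/4269 ≈ -34503.0 - 53.338*I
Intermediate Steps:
O = 2*I*√4269 (O = √(-17076) = 2*I*√4269 ≈ 130.68*I)
y = -3485*I*√4269/4269 (y = 6970/((2*I*√4269)) = 6970*(-I*√4269/8538) = -3485*I*√4269/4269 ≈ -53.338*I)
-44027 + (9524 + y) = -44027 + (9524 - 3485*I*√4269/4269) = -34503 - 3485*I*√4269/4269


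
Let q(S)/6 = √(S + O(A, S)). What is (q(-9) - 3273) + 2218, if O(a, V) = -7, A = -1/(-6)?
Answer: -1055 + 24*I ≈ -1055.0 + 24.0*I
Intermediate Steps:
A = ⅙ (A = -1*(-⅙) = ⅙ ≈ 0.16667)
q(S) = 6*√(-7 + S) (q(S) = 6*√(S - 7) = 6*√(-7 + S))
(q(-9) - 3273) + 2218 = (6*√(-7 - 9) - 3273) + 2218 = (6*√(-16) - 3273) + 2218 = (6*(4*I) - 3273) + 2218 = (24*I - 3273) + 2218 = (-3273 + 24*I) + 2218 = -1055 + 24*I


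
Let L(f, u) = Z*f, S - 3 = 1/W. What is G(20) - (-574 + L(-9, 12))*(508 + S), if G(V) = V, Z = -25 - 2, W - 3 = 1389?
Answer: 235472443/1392 ≈ 1.6916e+5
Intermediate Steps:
W = 1392 (W = 3 + 1389 = 1392)
Z = -27
S = 4177/1392 (S = 3 + 1/1392 = 4177/1392 ≈ 3.0007)
L(f, u) = -27*f
G(20) - (-574 + L(-9, 12))*(508 + S) = 20 - (-574 - 27*(-9))*(508 + 4177/1392) = 20 - (-574 + 243)*711313/1392 = 20 - (-331)*711313/1392 = 20 - 1*(-235444603/1392) = 20 + 235444603/1392 = 235472443/1392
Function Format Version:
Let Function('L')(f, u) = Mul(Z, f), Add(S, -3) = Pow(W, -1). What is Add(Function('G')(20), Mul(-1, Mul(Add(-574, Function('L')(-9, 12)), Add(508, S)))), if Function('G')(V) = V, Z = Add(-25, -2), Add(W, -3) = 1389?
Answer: Rational(235472443, 1392) ≈ 1.6916e+5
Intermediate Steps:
W = 1392 (W = Add(3, 1389) = 1392)
Z = -27
S = Rational(4177, 1392) (S = Add(3, Pow(1392, -1)) = Add(3, Rational(1, 1392)) = Rational(4177, 1392) ≈ 3.0007)
Function('L')(f, u) = Mul(-27, f)
Add(Function('G')(20), Mul(-1, Mul(Add(-574, Function('L')(-9, 12)), Add(508, S)))) = Add(20, Mul(-1, Mul(Add(-574, Mul(-27, -9)), Add(508, Rational(4177, 1392))))) = Add(20, Mul(-1, Mul(Add(-574, 243), Rational(711313, 1392)))) = Add(20, Mul(-1, Mul(-331, Rational(711313, 1392)))) = Add(20, Mul(-1, Rational(-235444603, 1392))) = Add(20, Rational(235444603, 1392)) = Rational(235472443, 1392)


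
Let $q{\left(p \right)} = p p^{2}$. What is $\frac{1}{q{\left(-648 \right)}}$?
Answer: $- \frac{1}{272097792} \approx -3.6751 \cdot 10^{-9}$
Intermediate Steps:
$q{\left(p \right)} = p^{3}$
$\frac{1}{q{\left(-648 \right)}} = \frac{1}{\left(-648\right)^{3}} = \frac{1}{-272097792} = - \frac{1}{272097792}$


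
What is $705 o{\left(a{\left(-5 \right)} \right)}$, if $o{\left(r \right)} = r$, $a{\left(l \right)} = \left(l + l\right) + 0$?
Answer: $-7050$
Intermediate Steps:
$a{\left(l \right)} = 2 l$ ($a{\left(l \right)} = 2 l + 0 = 2 l$)
$705 o{\left(a{\left(-5 \right)} \right)} = 705 \cdot 2 \left(-5\right) = 705 \left(-10\right) = -7050$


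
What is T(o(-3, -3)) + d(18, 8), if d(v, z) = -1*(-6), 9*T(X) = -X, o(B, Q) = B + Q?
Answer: 20/3 ≈ 6.6667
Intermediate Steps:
T(X) = -X/9 (T(X) = (-X)/9 = -X/9)
d(v, z) = 6
T(o(-3, -3)) + d(18, 8) = -(-3 - 3)/9 + 6 = -⅑*(-6) + 6 = ⅔ + 6 = 20/3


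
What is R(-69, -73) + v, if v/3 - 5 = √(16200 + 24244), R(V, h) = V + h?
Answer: -127 + 6*√10111 ≈ 476.32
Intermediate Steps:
v = 15 + 6*√10111 (v = 15 + 3*√(16200 + 24244) = 15 + 3*√40444 = 15 + 3*(2*√10111) = 15 + 6*√10111 ≈ 618.32)
R(-69, -73) + v = (-69 - 73) + (15 + 6*√10111) = -142 + (15 + 6*√10111) = -127 + 6*√10111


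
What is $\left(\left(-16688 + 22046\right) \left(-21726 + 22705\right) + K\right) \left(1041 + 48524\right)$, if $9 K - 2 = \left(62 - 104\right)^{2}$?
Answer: $\frac{2340018369760}{9} \approx 2.6 \cdot 10^{11}$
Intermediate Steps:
$K = \frac{1766}{9}$ ($K = \frac{2}{9} + \frac{\left(62 - 104\right)^{2}}{9} = \frac{2}{9} + \frac{\left(-42\right)^{2}}{9} = \frac{2}{9} + \frac{1}{9} \cdot 1764 = \frac{2}{9} + 196 = \frac{1766}{9} \approx 196.22$)
$\left(\left(-16688 + 22046\right) \left(-21726 + 22705\right) + K\right) \left(1041 + 48524\right) = \left(\left(-16688 + 22046\right) \left(-21726 + 22705\right) + \frac{1766}{9}\right) \left(1041 + 48524\right) = \left(5358 \cdot 979 + \frac{1766}{9}\right) 49565 = \left(5245482 + \frac{1766}{9}\right) 49565 = \frac{47211104}{9} \cdot 49565 = \frac{2340018369760}{9}$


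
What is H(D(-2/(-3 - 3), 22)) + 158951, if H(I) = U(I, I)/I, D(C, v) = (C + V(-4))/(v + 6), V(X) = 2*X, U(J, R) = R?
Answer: 158952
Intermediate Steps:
D(C, v) = (-8 + C)/(6 + v) (D(C, v) = (C + 2*(-4))/(v + 6) = (C - 8)/(6 + v) = (-8 + C)/(6 + v))
H(I) = 1 (H(I) = I/I = 1)
H(D(-2/(-3 - 3), 22)) + 158951 = 1 + 158951 = 158952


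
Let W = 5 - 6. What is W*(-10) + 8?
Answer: 18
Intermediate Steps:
W = -1
W*(-10) + 8 = -1*(-10) + 8 = 10 + 8 = 18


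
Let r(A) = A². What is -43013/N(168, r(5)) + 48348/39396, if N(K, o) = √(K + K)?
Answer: 4029/3283 - 43013*√21/84 ≈ -2345.3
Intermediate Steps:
N(K, o) = √2*√K (N(K, o) = √(2*K) = √2*√K)
-43013/N(168, r(5)) + 48348/39396 = -43013*√21/84 + 48348/39396 = -43013*√21/84 + 48348*(1/39396) = -43013*√21/84 + 4029/3283 = 4029/3283 - 43013*√21/84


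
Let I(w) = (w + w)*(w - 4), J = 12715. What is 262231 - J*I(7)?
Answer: -271799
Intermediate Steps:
I(w) = 2*w*(-4 + w) (I(w) = (2*w)*(-4 + w) = 2*w*(-4 + w))
262231 - J*I(7) = 262231 - 12715*2*7*(-4 + 7) = 262231 - 12715*2*7*3 = 262231 - 12715*42 = 262231 - 1*534030 = 262231 - 534030 = -271799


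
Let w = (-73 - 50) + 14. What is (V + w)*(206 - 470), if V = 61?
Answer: 12672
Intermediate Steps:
w = -109 (w = -123 + 14 = -109)
(V + w)*(206 - 470) = (61 - 109)*(206 - 470) = -48*(-264) = 12672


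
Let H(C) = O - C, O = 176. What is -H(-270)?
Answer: -446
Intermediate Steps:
H(C) = 176 - C
-H(-270) = -(176 - 1*(-270)) = -(176 + 270) = -1*446 = -446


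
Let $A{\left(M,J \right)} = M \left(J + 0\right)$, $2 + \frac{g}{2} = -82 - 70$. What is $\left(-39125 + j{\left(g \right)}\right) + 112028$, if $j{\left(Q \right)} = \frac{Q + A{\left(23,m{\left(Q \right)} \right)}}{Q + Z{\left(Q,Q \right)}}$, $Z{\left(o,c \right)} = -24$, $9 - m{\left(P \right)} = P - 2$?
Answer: $\frac{24196767}{332} \approx 72882.0$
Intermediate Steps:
$g = -308$ ($g = -4 + 2 \left(-82 - 70\right) = -4 + 2 \left(-152\right) = -4 - 304 = -308$)
$m{\left(P \right)} = 11 - P$ ($m{\left(P \right)} = 9 - \left(P - 2\right) = 9 - \left(-2 + P\right) = 11 - P$)
$A{\left(M,J \right)} = J M$ ($A{\left(M,J \right)} = M J = J M$)
$j{\left(Q \right)} = \frac{253 - 22 Q}{-24 + Q}$ ($j{\left(Q \right)} = \frac{Q + \left(11 - Q\right) 23}{Q - 24} = \frac{Q - \left(-253 + 23 Q\right)}{-24 + Q} = \frac{253 - 22 Q}{-24 + Q}$)
$\left(-39125 + j{\left(g \right)}\right) + 112028 = \left(-39125 + \frac{11 \left(23 - -616\right)}{-24 - 308}\right) + 112028 = \left(-39125 + \frac{11 \left(23 + 616\right)}{-332}\right) + 112028 = \left(-39125 + 11 \left(- \frac{1}{332}\right) 639\right) + 112028 = \left(-39125 - \frac{7029}{332}\right) + 112028 = - \frac{12996529}{332} + 112028 = \frac{24196767}{332}$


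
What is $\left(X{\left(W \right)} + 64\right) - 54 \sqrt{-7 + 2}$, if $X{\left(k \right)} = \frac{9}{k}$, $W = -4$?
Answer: $\frac{247}{4} - 54 i \sqrt{5} \approx 61.75 - 120.75 i$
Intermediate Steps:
$\left(X{\left(W \right)} + 64\right) - 54 \sqrt{-7 + 2} = \left(\frac{9}{-4} + 64\right) - 54 \sqrt{-7 + 2} = \left(9 \left(- \frac{1}{4}\right) + 64\right) - 54 \sqrt{-5} = \left(- \frac{9}{4} + 64\right) - 54 i \sqrt{5} = \frac{247}{4} - 54 i \sqrt{5}$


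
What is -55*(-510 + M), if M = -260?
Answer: 42350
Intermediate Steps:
-55*(-510 + M) = -55*(-510 - 260) = -55*(-770) = 42350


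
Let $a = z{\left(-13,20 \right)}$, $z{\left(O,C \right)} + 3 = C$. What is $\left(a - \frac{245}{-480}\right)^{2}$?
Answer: $\frac{2825761}{9216} \approx 306.61$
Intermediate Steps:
$z{\left(O,C \right)} = -3 + C$
$a = 17$ ($a = -3 + 20 = 17$)
$\left(a - \frac{245}{-480}\right)^{2} = \left(17 - \frac{245}{-480}\right)^{2} = \left(17 - - \frac{49}{96}\right)^{2} = \left(17 + \frac{49}{96}\right)^{2} = \left(\frac{1681}{96}\right)^{2} = \frac{2825761}{9216}$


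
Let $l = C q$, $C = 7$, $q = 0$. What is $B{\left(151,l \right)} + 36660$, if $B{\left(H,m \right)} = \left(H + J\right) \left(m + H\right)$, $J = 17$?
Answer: $62028$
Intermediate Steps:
$l = 0$ ($l = 7 \cdot 0 = 0$)
$B{\left(H,m \right)} = \left(17 + H\right) \left(H + m\right)$ ($B{\left(H,m \right)} = \left(H + 17\right) \left(m + H\right) = \left(17 + H\right) \left(H + m\right)$)
$B{\left(151,l \right)} + 36660 = \left(151^{2} + 17 \cdot 151 + 17 \cdot 0 + 151 \cdot 0\right) + 36660 = \left(22801 + 2567 + 0 + 0\right) + 36660 = 25368 + 36660 = 62028$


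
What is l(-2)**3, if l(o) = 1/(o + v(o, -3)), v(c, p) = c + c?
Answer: -1/216 ≈ -0.0046296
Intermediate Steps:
v(c, p) = 2*c
l(o) = 1/(3*o) (l(o) = 1/(o + 2*o) = 1/(3*o))
l(-2)**3 = ((1/3)/(-2))**3 = ((1/3)*(-1/2))**3 = (-1/6)**3 = -1/216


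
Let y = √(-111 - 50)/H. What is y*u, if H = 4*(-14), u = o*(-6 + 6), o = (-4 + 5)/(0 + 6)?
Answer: 0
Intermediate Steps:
o = ⅙ (o = 1/6 = 1*(⅙) = ⅙ ≈ 0.16667)
u = 0 (u = (-6 + 6)/6 = (⅙)*0 = 0)
H = -56
y = -I*√161/56 (y = √(-111 - 50)/(-56) = √(-161)*(-1/56) = (I*√161)*(-1/56) = -I*√161/56 ≈ -0.22658*I)
y*u = -I*√161/56*0 = 0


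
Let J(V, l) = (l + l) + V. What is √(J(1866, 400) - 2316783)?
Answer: 13*I*√13693 ≈ 1521.2*I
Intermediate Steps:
J(V, l) = V + 2*l (J(V, l) = 2*l + V = V + 2*l)
√(J(1866, 400) - 2316783) = √((1866 + 2*400) - 2316783) = √((1866 + 800) - 2316783) = √(2666 - 2316783) = √(-2314117) = 13*I*√13693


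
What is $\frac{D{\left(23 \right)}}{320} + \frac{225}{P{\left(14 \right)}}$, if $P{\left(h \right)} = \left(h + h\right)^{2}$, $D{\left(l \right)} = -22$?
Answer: $\frac{1711}{7840} \approx 0.21824$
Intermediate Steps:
$P{\left(h \right)} = 4 h^{2}$ ($P{\left(h \right)} = \left(2 h\right)^{2} = 4 h^{2}$)
$\frac{D{\left(23 \right)}}{320} + \frac{225}{P{\left(14 \right)}} = - \frac{22}{320} + \frac{225}{4 \cdot 14^{2}} = \left(-22\right) \frac{1}{320} + \frac{225}{4 \cdot 196} = - \frac{11}{160} + \frac{225}{784} = \frac{1711}{7840}$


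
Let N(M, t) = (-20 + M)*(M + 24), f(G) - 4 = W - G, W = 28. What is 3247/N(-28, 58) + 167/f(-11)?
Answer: 171685/8256 ≈ 20.795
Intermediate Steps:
f(G) = 32 - G (f(G) = 4 + (28 - G) = 32 - G)
N(M, t) = (-20 + M)*(24 + M)
3247/N(-28, 58) + 167/f(-11) = 3247/(-480 + (-28)² + 4*(-28)) + 167/(32 - 1*(-11)) = 3247/(-480 + 784 - 112) + 167/(32 + 11) = 3247/192 + 167/43 = 171685/8256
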